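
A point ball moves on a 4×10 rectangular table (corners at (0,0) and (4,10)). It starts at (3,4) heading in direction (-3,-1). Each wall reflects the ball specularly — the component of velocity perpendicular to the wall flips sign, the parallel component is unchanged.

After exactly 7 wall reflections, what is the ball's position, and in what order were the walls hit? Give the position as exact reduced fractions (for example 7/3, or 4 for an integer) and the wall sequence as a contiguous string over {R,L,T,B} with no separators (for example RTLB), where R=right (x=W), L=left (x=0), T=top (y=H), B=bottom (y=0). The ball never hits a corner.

Final position: (4,11/3)
Wall sequence: LRLBRLR

1. t=1 → L at (0,3); v=(3,-1)
2. t=4/3 → R at (4,5/3); v=(-3,-1)
3. t=4/3 → L at (0,1/3); v=(3,-1)
4. t=1/3 → B at (1,0); v=(3,1)
5. t=1 → R at (4,1); v=(-3,1)
6. t=4/3 → L at (0,7/3); v=(3,1)
7. t=4/3 → R at (4,11/3); v=(-3,1)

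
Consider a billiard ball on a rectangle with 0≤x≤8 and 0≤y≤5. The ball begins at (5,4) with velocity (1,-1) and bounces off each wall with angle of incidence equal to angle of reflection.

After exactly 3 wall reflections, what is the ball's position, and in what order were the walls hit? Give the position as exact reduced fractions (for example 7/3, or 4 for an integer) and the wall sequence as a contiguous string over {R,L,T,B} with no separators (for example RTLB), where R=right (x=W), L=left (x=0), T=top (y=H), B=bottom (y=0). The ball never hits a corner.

Final position: (2,5)
Wall sequence: RBT

1. t=3 → R at (8,1); v=(-1,-1)
2. t=1 → B at (7,0); v=(-1,1)
3. t=5 → T at (2,5); v=(-1,-1)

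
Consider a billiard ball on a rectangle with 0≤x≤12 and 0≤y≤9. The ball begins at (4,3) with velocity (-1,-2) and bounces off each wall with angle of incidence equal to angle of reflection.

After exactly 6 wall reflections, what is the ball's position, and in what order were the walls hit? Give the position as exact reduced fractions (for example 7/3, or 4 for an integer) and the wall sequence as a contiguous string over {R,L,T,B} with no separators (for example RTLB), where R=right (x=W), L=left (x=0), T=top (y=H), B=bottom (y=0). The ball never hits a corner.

1. t=3/2 → B at (5/2,0); v=(-1,2)
2. t=5/2 → L at (0,5); v=(1,2)
3. t=2 → T at (2,9); v=(1,-2)
4. t=9/2 → B at (13/2,0); v=(1,2)
5. t=9/2 → T at (11,9); v=(1,-2)
6. t=1 → R at (12,7); v=(-1,-2)

Final position: (12,7)
Wall sequence: BLTBTR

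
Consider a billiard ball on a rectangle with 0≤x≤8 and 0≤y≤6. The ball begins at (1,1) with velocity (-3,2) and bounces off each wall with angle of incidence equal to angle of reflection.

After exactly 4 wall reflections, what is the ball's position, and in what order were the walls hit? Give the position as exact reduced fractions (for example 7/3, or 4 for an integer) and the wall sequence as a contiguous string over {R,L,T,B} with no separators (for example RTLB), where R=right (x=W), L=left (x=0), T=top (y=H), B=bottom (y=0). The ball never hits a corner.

1. t=1/3 → L at (0,5/3); v=(3,2)
2. t=13/6 → T at (13/2,6); v=(3,-2)
3. t=1/2 → R at (8,5); v=(-3,-2)
4. t=5/2 → B at (1/2,0); v=(-3,2)

Final position: (1/2,0)
Wall sequence: LTRB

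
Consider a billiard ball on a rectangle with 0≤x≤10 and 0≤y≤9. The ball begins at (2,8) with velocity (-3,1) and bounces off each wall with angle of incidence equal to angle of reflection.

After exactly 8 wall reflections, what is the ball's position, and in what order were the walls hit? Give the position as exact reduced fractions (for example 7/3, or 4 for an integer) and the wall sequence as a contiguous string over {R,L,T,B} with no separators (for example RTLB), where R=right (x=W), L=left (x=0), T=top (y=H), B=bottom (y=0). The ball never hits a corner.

1. t=2/3 → L at (0,26/3); v=(3,1)
2. t=1/3 → T at (1,9); v=(3,-1)
3. t=3 → R at (10,6); v=(-3,-1)
4. t=10/3 → L at (0,8/3); v=(3,-1)
5. t=8/3 → B at (8,0); v=(3,1)
6. t=2/3 → R at (10,2/3); v=(-3,1)
7. t=10/3 → L at (0,4); v=(3,1)
8. t=10/3 → R at (10,22/3); v=(-3,1)

Final position: (10,22/3)
Wall sequence: LTRLBRLR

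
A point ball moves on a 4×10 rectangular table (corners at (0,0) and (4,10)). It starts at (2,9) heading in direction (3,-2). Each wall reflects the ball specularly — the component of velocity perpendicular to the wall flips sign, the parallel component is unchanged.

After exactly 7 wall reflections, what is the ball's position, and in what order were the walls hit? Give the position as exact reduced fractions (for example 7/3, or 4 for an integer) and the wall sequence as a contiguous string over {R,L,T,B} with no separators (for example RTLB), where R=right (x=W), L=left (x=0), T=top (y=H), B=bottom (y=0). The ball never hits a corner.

1. t=2/3 → R at (4,23/3); v=(-3,-2)
2. t=4/3 → L at (0,5); v=(3,-2)
3. t=4/3 → R at (4,7/3); v=(-3,-2)
4. t=7/6 → B at (1/2,0); v=(-3,2)
5. t=1/6 → L at (0,1/3); v=(3,2)
6. t=4/3 → R at (4,3); v=(-3,2)
7. t=4/3 → L at (0,17/3); v=(3,2)

Final position: (0,17/3)
Wall sequence: RLRBLRL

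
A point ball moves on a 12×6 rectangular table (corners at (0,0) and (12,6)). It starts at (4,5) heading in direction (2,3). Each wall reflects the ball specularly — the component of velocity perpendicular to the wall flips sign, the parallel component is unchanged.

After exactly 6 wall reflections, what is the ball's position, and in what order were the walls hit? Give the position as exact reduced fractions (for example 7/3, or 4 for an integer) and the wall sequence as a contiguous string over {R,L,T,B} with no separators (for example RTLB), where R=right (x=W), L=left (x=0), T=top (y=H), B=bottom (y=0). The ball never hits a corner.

Final position: (10/3,6)
Wall sequence: TBRTBT

1. t=1/3 → T at (14/3,6); v=(2,-3)
2. t=2 → B at (26/3,0); v=(2,3)
3. t=5/3 → R at (12,5); v=(-2,3)
4. t=1/3 → T at (34/3,6); v=(-2,-3)
5. t=2 → B at (22/3,0); v=(-2,3)
6. t=2 → T at (10/3,6); v=(-2,-3)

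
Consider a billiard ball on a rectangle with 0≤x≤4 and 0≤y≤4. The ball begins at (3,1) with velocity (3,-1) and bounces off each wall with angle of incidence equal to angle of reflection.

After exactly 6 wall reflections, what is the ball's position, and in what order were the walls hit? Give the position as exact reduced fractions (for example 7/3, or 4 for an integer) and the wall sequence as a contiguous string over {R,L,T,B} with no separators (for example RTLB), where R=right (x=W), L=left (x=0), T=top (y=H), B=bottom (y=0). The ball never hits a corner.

Final position: (2,4)
Wall sequence: RBLRLT

1. t=1/3 → R at (4,2/3); v=(-3,-1)
2. t=2/3 → B at (2,0); v=(-3,1)
3. t=2/3 → L at (0,2/3); v=(3,1)
4. t=4/3 → R at (4,2); v=(-3,1)
5. t=4/3 → L at (0,10/3); v=(3,1)
6. t=2/3 → T at (2,4); v=(3,-1)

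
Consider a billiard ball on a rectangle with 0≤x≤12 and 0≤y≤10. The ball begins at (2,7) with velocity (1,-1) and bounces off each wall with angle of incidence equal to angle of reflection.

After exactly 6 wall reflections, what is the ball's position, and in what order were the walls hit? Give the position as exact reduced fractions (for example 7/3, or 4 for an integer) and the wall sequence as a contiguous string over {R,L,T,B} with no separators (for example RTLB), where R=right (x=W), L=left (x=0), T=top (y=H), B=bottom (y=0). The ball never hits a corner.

Final position: (12,7)
Wall sequence: BRTLBR

1. t=7 → B at (9,0); v=(1,1)
2. t=3 → R at (12,3); v=(-1,1)
3. t=7 → T at (5,10); v=(-1,-1)
4. t=5 → L at (0,5); v=(1,-1)
5. t=5 → B at (5,0); v=(1,1)
6. t=7 → R at (12,7); v=(-1,1)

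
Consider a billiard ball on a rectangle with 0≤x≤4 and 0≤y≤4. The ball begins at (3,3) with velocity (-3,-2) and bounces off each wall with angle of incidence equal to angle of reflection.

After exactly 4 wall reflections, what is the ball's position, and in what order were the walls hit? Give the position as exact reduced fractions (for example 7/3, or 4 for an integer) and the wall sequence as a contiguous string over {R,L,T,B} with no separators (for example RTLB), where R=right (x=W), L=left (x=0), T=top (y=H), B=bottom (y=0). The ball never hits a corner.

Final position: (1/2,4)
Wall sequence: LBRT

1. t=1 → L at (0,1); v=(3,-2)
2. t=1/2 → B at (3/2,0); v=(3,2)
3. t=5/6 → R at (4,5/3); v=(-3,2)
4. t=7/6 → T at (1/2,4); v=(-3,-2)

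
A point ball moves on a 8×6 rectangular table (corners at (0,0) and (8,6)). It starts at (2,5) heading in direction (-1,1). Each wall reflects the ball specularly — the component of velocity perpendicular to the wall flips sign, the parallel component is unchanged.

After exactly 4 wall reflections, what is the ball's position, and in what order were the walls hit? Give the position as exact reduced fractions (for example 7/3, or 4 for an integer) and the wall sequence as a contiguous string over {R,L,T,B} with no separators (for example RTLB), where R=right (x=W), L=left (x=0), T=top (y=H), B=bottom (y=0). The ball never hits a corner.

Final position: (8,3)
Wall sequence: TLBR

1. t=1 → T at (1,6); v=(-1,-1)
2. t=1 → L at (0,5); v=(1,-1)
3. t=5 → B at (5,0); v=(1,1)
4. t=3 → R at (8,3); v=(-1,1)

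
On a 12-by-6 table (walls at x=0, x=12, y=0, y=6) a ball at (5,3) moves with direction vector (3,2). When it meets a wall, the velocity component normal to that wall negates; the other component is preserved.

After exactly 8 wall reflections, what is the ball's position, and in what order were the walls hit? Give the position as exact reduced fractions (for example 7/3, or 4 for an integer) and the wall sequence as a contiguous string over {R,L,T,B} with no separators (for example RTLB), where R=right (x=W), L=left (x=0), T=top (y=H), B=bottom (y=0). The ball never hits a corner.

Final position: (5/2,6)
Wall sequence: TRBLTRBT

1. t=3/2 → T at (19/2,6); v=(3,-2)
2. t=5/6 → R at (12,13/3); v=(-3,-2)
3. t=13/6 → B at (11/2,0); v=(-3,2)
4. t=11/6 → L at (0,11/3); v=(3,2)
5. t=7/6 → T at (7/2,6); v=(3,-2)
6. t=17/6 → R at (12,1/3); v=(-3,-2)
7. t=1/6 → B at (23/2,0); v=(-3,2)
8. t=3 → T at (5/2,6); v=(-3,-2)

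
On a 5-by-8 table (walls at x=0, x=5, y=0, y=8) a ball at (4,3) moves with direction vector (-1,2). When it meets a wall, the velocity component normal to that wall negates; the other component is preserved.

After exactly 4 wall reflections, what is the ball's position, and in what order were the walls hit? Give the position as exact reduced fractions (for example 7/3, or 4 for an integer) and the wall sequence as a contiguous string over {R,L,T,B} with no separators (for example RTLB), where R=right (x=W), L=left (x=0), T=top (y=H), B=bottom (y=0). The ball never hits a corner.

Final position: (5,5)
Wall sequence: TLBR

1. t=5/2 → T at (3/2,8); v=(-1,-2)
2. t=3/2 → L at (0,5); v=(1,-2)
3. t=5/2 → B at (5/2,0); v=(1,2)
4. t=5/2 → R at (5,5); v=(-1,2)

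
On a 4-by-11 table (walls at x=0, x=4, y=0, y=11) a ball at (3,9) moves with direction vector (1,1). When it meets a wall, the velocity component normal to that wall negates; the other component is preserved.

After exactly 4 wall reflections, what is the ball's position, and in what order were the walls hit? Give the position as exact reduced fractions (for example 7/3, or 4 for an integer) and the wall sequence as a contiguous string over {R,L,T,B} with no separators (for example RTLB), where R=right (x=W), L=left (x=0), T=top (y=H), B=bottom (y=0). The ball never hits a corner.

Final position: (4,4)
Wall sequence: RTLR

1. t=1 → R at (4,10); v=(-1,1)
2. t=1 → T at (3,11); v=(-1,-1)
3. t=3 → L at (0,8); v=(1,-1)
4. t=4 → R at (4,4); v=(-1,-1)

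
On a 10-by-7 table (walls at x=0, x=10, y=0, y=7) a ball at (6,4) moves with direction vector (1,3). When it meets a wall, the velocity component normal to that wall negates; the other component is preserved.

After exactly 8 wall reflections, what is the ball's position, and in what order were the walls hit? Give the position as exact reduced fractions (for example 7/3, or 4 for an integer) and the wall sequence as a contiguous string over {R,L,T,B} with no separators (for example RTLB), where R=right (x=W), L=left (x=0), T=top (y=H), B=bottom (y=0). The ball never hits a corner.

1. t=1 → T at (7,7); v=(1,-3)
2. t=7/3 → B at (28/3,0); v=(1,3)
3. t=2/3 → R at (10,2); v=(-1,3)
4. t=5/3 → T at (25/3,7); v=(-1,-3)
5. t=7/3 → B at (6,0); v=(-1,3)
6. t=7/3 → T at (11/3,7); v=(-1,-3)
7. t=7/3 → B at (4/3,0); v=(-1,3)
8. t=4/3 → L at (0,4); v=(1,3)

Final position: (0,4)
Wall sequence: TBRTBTBL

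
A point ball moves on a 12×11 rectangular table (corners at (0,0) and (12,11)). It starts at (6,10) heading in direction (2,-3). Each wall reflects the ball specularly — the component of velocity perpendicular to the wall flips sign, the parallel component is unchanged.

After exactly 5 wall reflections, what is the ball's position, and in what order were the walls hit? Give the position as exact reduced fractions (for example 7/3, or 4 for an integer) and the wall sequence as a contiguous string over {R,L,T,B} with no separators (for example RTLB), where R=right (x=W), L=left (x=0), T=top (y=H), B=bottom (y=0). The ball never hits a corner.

Final position: (10/3,0)
Wall sequence: RBTLB

1. t=3 → R at (12,1); v=(-2,-3)
2. t=1/3 → B at (34/3,0); v=(-2,3)
3. t=11/3 → T at (4,11); v=(-2,-3)
4. t=2 → L at (0,5); v=(2,-3)
5. t=5/3 → B at (10/3,0); v=(2,3)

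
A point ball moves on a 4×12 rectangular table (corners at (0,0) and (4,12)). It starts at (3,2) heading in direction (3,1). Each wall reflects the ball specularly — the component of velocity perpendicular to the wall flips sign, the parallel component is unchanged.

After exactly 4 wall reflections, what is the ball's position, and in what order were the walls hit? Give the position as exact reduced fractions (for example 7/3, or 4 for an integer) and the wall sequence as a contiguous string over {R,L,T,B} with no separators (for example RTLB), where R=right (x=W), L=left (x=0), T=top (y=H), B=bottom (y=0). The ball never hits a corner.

Final position: (0,19/3)
Wall sequence: RLRL

1. t=1/3 → R at (4,7/3); v=(-3,1)
2. t=4/3 → L at (0,11/3); v=(3,1)
3. t=4/3 → R at (4,5); v=(-3,1)
4. t=4/3 → L at (0,19/3); v=(3,1)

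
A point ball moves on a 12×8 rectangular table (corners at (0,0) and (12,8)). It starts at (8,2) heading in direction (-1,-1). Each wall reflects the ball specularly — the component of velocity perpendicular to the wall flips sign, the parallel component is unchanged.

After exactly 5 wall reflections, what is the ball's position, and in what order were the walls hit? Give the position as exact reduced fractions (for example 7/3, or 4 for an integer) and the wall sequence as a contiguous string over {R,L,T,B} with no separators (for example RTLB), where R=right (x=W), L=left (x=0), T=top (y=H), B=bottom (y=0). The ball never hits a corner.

1. t=2 → B at (6,0); v=(-1,1)
2. t=6 → L at (0,6); v=(1,1)
3. t=2 → T at (2,8); v=(1,-1)
4. t=8 → B at (10,0); v=(1,1)
5. t=2 → R at (12,2); v=(-1,1)

Final position: (12,2)
Wall sequence: BLTBR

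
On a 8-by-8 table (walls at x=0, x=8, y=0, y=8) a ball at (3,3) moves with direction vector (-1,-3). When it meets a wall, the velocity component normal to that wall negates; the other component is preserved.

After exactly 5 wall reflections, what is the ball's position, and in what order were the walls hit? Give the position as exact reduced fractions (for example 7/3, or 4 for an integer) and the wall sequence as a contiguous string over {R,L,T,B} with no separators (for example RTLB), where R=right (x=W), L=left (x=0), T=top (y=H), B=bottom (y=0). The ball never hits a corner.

1. t=1 → B at (2,0); v=(-1,3)
2. t=2 → L at (0,6); v=(1,3)
3. t=2/3 → T at (2/3,8); v=(1,-3)
4. t=8/3 → B at (10/3,0); v=(1,3)
5. t=8/3 → T at (6,8); v=(1,-3)

Final position: (6,8)
Wall sequence: BLTBT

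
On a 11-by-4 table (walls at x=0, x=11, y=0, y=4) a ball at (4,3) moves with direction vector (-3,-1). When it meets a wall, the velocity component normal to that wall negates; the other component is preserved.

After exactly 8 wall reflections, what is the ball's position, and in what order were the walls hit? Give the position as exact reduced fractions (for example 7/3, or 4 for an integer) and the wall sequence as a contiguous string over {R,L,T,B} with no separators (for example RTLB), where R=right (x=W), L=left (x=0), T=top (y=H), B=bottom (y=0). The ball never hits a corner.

1. t=4/3 → L at (0,5/3); v=(3,-1)
2. t=5/3 → B at (5,0); v=(3,1)
3. t=2 → R at (11,2); v=(-3,1)
4. t=2 → T at (5,4); v=(-3,-1)
5. t=5/3 → L at (0,7/3); v=(3,-1)
6. t=7/3 → B at (7,0); v=(3,1)
7. t=4/3 → R at (11,4/3); v=(-3,1)
8. t=8/3 → T at (3,4); v=(-3,-1)

Final position: (3,4)
Wall sequence: LBRTLBRT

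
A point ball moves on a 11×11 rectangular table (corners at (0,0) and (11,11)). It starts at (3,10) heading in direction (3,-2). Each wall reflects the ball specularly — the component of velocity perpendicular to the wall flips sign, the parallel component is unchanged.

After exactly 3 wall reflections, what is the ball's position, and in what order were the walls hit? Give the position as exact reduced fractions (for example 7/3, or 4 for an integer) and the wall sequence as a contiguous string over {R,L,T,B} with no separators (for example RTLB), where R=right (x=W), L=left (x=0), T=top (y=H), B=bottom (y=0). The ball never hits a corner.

Final position: (0,8/3)
Wall sequence: RBL

1. t=8/3 → R at (11,14/3); v=(-3,-2)
2. t=7/3 → B at (4,0); v=(-3,2)
3. t=4/3 → L at (0,8/3); v=(3,2)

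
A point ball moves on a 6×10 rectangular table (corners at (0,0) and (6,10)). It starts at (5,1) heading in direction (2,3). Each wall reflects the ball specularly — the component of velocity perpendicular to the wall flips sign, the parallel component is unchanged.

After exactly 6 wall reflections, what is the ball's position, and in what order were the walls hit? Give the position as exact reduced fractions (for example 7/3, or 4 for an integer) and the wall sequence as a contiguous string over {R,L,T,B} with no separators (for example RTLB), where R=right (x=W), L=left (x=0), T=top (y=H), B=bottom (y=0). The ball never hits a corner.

1. t=1/2 → R at (6,5/2); v=(-2,3)
2. t=5/2 → T at (1,10); v=(-2,-3)
3. t=1/2 → L at (0,17/2); v=(2,-3)
4. t=17/6 → B at (17/3,0); v=(2,3)
5. t=1/6 → R at (6,1/2); v=(-2,3)
6. t=3 → L at (0,19/2); v=(2,3)

Final position: (0,19/2)
Wall sequence: RTLBRL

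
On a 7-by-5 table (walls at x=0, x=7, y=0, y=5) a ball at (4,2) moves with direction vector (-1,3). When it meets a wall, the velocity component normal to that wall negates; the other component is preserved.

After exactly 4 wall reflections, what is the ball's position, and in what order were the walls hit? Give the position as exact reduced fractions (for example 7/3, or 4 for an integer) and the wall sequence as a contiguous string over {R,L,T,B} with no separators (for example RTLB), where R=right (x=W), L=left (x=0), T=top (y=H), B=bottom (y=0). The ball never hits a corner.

1. t=1 → T at (3,5); v=(-1,-3)
2. t=5/3 → B at (4/3,0); v=(-1,3)
3. t=4/3 → L at (0,4); v=(1,3)
4. t=1/3 → T at (1/3,5); v=(1,-3)

Final position: (1/3,5)
Wall sequence: TBLT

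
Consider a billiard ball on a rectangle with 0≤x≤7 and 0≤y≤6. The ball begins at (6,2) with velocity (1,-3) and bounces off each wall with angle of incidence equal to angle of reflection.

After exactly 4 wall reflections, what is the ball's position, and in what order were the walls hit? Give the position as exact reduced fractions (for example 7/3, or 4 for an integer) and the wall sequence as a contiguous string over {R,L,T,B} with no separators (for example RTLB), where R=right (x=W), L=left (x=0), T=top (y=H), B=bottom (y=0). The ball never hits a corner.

1. t=2/3 → B at (20/3,0); v=(1,3)
2. t=1/3 → R at (7,1); v=(-1,3)
3. t=5/3 → T at (16/3,6); v=(-1,-3)
4. t=2 → B at (10/3,0); v=(-1,3)

Final position: (10/3,0)
Wall sequence: BRTB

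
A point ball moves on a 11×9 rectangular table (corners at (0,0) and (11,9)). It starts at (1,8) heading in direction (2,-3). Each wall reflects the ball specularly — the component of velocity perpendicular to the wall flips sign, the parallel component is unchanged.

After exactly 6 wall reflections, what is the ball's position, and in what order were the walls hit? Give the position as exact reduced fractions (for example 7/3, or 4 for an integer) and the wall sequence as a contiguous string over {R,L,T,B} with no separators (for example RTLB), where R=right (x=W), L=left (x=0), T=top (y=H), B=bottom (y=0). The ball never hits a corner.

Final position: (7/3,9)
Wall sequence: BRTBLT

1. t=8/3 → B at (19/3,0); v=(2,3)
2. t=7/3 → R at (11,7); v=(-2,3)
3. t=2/3 → T at (29/3,9); v=(-2,-3)
4. t=3 → B at (11/3,0); v=(-2,3)
5. t=11/6 → L at (0,11/2); v=(2,3)
6. t=7/6 → T at (7/3,9); v=(2,-3)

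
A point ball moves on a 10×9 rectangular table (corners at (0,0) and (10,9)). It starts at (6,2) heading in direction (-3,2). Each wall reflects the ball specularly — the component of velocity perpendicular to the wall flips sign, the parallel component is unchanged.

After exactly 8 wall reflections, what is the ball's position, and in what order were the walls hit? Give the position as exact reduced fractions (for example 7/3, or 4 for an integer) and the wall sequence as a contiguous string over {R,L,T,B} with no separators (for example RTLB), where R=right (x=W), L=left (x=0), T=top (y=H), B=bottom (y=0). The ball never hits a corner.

1. t=2 → L at (0,6); v=(3,2)
2. t=3/2 → T at (9/2,9); v=(3,-2)
3. t=11/6 → R at (10,16/3); v=(-3,-2)
4. t=8/3 → B at (2,0); v=(-3,2)
5. t=2/3 → L at (0,4/3); v=(3,2)
6. t=10/3 → R at (10,8); v=(-3,2)
7. t=1/2 → T at (17/2,9); v=(-3,-2)
8. t=17/6 → L at (0,10/3); v=(3,-2)

Final position: (0,10/3)
Wall sequence: LTRBLRTL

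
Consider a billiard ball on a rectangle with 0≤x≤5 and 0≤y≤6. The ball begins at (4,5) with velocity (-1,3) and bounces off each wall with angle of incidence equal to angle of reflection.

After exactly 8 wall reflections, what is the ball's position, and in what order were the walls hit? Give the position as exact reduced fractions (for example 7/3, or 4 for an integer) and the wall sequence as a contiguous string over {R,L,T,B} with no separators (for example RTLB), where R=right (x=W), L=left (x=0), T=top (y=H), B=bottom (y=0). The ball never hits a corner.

1. t=1/3 → T at (11/3,6); v=(-1,-3)
2. t=2 → B at (5/3,0); v=(-1,3)
3. t=5/3 → L at (0,5); v=(1,3)
4. t=1/3 → T at (1/3,6); v=(1,-3)
5. t=2 → B at (7/3,0); v=(1,3)
6. t=2 → T at (13/3,6); v=(1,-3)
7. t=2/3 → R at (5,4); v=(-1,-3)
8. t=4/3 → B at (11/3,0); v=(-1,3)

Final position: (11/3,0)
Wall sequence: TBLTBTRB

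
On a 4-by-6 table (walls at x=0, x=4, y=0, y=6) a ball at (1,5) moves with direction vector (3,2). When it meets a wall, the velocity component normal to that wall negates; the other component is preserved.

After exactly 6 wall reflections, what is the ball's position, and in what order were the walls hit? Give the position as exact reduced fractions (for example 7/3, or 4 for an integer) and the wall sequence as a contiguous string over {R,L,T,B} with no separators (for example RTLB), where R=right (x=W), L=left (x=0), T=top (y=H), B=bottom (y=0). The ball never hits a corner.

Final position: (0,3)
Wall sequence: TRLBRL

1. t=1/2 → T at (5/2,6); v=(3,-2)
2. t=1/2 → R at (4,5); v=(-3,-2)
3. t=4/3 → L at (0,7/3); v=(3,-2)
4. t=7/6 → B at (7/2,0); v=(3,2)
5. t=1/6 → R at (4,1/3); v=(-3,2)
6. t=4/3 → L at (0,3); v=(3,2)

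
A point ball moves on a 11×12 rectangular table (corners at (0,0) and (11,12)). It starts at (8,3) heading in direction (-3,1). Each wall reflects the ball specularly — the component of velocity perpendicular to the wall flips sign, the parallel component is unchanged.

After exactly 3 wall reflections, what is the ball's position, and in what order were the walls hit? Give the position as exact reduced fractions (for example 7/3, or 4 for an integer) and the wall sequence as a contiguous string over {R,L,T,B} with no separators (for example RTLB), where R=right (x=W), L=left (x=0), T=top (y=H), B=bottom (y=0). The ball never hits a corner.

1. t=8/3 → L at (0,17/3); v=(3,1)
2. t=11/3 → R at (11,28/3); v=(-3,1)
3. t=8/3 → T at (3,12); v=(-3,-1)

Final position: (3,12)
Wall sequence: LRT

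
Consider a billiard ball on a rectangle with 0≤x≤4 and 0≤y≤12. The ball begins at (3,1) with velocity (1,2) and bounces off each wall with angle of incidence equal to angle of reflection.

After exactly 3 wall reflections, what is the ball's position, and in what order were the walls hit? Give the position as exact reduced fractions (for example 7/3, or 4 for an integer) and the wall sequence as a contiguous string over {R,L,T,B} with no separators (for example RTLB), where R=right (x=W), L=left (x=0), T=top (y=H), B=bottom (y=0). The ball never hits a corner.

1. t=1 → R at (4,3); v=(-1,2)
2. t=4 → L at (0,11); v=(1,2)
3. t=1/2 → T at (1/2,12); v=(1,-2)

Final position: (1/2,12)
Wall sequence: RLT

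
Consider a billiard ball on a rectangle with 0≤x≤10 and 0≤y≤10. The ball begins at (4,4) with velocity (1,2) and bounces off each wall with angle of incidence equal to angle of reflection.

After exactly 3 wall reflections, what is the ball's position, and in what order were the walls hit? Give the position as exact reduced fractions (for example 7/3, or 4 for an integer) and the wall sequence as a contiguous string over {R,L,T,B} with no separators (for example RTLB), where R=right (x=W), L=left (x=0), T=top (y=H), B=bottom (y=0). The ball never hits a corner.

1. t=3 → T at (7,10); v=(1,-2)
2. t=3 → R at (10,4); v=(-1,-2)
3. t=2 → B at (8,0); v=(-1,2)

Final position: (8,0)
Wall sequence: TRB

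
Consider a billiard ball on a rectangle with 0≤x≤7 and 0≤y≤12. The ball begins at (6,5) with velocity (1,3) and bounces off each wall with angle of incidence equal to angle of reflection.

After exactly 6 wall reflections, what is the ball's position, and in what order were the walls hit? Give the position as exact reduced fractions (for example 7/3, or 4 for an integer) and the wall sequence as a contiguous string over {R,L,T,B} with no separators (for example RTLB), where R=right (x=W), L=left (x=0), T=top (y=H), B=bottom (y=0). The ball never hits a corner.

Final position: (19/3,0)
Wall sequence: RTBLTB

1. t=1 → R at (7,8); v=(-1,3)
2. t=4/3 → T at (17/3,12); v=(-1,-3)
3. t=4 → B at (5/3,0); v=(-1,3)
4. t=5/3 → L at (0,5); v=(1,3)
5. t=7/3 → T at (7/3,12); v=(1,-3)
6. t=4 → B at (19/3,0); v=(1,3)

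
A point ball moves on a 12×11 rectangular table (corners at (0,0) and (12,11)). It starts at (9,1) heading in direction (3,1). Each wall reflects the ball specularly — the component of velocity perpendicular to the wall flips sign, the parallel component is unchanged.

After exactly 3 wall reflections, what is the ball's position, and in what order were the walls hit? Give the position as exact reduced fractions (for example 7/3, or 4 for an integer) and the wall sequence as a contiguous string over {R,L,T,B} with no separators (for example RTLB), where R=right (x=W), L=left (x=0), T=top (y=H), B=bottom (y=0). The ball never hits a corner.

1. t=1 → R at (12,2); v=(-3,1)
2. t=4 → L at (0,6); v=(3,1)
3. t=4 → R at (12,10); v=(-3,1)

Final position: (12,10)
Wall sequence: RLR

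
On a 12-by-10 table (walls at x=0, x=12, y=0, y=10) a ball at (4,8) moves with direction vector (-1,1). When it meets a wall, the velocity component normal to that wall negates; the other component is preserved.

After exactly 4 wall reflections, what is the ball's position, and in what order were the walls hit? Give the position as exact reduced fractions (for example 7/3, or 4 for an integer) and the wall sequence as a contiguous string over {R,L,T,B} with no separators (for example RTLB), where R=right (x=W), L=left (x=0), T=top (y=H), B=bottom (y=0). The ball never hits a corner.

1. t=2 → T at (2,10); v=(-1,-1)
2. t=2 → L at (0,8); v=(1,-1)
3. t=8 → B at (8,0); v=(1,1)
4. t=4 → R at (12,4); v=(-1,1)

Final position: (12,4)
Wall sequence: TLBR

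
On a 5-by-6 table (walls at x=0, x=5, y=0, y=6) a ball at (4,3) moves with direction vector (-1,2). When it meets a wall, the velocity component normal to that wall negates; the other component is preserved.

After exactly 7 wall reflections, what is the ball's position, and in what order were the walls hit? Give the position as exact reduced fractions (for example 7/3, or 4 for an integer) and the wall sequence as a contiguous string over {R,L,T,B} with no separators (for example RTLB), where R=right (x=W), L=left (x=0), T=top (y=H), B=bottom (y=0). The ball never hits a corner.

Final position: (1/2,6)
Wall sequence: TLBTRBT

1. t=3/2 → T at (5/2,6); v=(-1,-2)
2. t=5/2 → L at (0,1); v=(1,-2)
3. t=1/2 → B at (1/2,0); v=(1,2)
4. t=3 → T at (7/2,6); v=(1,-2)
5. t=3/2 → R at (5,3); v=(-1,-2)
6. t=3/2 → B at (7/2,0); v=(-1,2)
7. t=3 → T at (1/2,6); v=(-1,-2)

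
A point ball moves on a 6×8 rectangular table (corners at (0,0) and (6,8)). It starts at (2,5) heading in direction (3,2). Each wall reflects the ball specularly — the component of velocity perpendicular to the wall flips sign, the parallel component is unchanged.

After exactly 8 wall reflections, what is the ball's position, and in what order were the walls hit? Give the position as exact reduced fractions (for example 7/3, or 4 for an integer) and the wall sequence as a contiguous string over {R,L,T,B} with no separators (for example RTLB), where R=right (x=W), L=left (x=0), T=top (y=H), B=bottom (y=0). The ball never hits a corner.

Final position: (11/2,8)
Wall sequence: RTLRBLRT

1. t=4/3 → R at (6,23/3); v=(-3,2)
2. t=1/6 → T at (11/2,8); v=(-3,-2)
3. t=11/6 → L at (0,13/3); v=(3,-2)
4. t=2 → R at (6,1/3); v=(-3,-2)
5. t=1/6 → B at (11/2,0); v=(-3,2)
6. t=11/6 → L at (0,11/3); v=(3,2)
7. t=2 → R at (6,23/3); v=(-3,2)
8. t=1/6 → T at (11/2,8); v=(-3,-2)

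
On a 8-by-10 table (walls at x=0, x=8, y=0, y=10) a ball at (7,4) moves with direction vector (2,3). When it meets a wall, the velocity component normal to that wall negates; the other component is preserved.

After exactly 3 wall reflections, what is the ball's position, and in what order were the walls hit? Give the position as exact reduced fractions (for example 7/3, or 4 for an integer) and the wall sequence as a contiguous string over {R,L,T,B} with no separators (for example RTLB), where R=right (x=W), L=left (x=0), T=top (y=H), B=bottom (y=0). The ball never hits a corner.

Final position: (0,5/2)
Wall sequence: RTL

1. t=1/2 → R at (8,11/2); v=(-2,3)
2. t=3/2 → T at (5,10); v=(-2,-3)
3. t=5/2 → L at (0,5/2); v=(2,-3)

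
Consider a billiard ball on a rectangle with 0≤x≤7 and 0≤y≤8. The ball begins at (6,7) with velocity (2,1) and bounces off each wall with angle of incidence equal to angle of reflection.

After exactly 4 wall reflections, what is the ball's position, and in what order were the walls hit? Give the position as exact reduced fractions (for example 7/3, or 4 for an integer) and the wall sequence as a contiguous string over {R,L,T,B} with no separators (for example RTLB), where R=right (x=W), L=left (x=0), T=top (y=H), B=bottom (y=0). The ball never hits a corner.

Final position: (7,3/2)
Wall sequence: RTLR

1. t=1/2 → R at (7,15/2); v=(-2,1)
2. t=1/2 → T at (6,8); v=(-2,-1)
3. t=3 → L at (0,5); v=(2,-1)
4. t=7/2 → R at (7,3/2); v=(-2,-1)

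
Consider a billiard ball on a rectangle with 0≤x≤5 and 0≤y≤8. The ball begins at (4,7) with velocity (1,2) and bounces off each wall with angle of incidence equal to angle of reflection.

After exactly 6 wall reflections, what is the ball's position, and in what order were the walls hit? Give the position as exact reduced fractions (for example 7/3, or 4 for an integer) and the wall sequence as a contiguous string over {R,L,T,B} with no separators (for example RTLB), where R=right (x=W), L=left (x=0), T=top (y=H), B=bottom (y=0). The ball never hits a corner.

1. t=1/2 → T at (9/2,8); v=(1,-2)
2. t=1/2 → R at (5,7); v=(-1,-2)
3. t=7/2 → B at (3/2,0); v=(-1,2)
4. t=3/2 → L at (0,3); v=(1,2)
5. t=5/2 → T at (5/2,8); v=(1,-2)
6. t=5/2 → R at (5,3); v=(-1,-2)

Final position: (5,3)
Wall sequence: TRBLTR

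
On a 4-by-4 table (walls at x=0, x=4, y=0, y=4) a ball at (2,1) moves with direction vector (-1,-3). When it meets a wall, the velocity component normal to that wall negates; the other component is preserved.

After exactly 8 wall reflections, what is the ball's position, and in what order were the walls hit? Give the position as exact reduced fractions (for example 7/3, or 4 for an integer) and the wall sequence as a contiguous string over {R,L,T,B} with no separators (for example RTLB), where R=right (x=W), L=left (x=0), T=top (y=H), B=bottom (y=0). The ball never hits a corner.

Final position: (3,4)
Wall sequence: BTLBTBRT

1. t=1/3 → B at (5/3,0); v=(-1,3)
2. t=4/3 → T at (1/3,4); v=(-1,-3)
3. t=1/3 → L at (0,3); v=(1,-3)
4. t=1 → B at (1,0); v=(1,3)
5. t=4/3 → T at (7/3,4); v=(1,-3)
6. t=4/3 → B at (11/3,0); v=(1,3)
7. t=1/3 → R at (4,1); v=(-1,3)
8. t=1 → T at (3,4); v=(-1,-3)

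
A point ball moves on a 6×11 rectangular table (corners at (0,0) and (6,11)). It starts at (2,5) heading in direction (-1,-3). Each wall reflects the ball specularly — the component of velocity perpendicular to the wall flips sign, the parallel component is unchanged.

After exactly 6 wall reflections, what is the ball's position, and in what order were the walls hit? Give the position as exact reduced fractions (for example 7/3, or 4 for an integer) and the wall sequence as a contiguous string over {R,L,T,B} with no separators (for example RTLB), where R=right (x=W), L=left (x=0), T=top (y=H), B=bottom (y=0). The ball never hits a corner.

1. t=5/3 → B at (1/3,0); v=(-1,3)
2. t=1/3 → L at (0,1); v=(1,3)
3. t=10/3 → T at (10/3,11); v=(1,-3)
4. t=8/3 → R at (6,3); v=(-1,-3)
5. t=1 → B at (5,0); v=(-1,3)
6. t=11/3 → T at (4/3,11); v=(-1,-3)

Final position: (4/3,11)
Wall sequence: BLTRBT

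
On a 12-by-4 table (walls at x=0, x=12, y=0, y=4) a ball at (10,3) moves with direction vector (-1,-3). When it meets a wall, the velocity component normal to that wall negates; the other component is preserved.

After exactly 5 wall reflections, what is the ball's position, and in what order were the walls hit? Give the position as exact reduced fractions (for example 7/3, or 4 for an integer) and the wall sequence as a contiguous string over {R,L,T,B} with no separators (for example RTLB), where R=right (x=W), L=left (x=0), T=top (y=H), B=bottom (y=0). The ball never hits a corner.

1. t=1 → B at (9,0); v=(-1,3)
2. t=4/3 → T at (23/3,4); v=(-1,-3)
3. t=4/3 → B at (19/3,0); v=(-1,3)
4. t=4/3 → T at (5,4); v=(-1,-3)
5. t=4/3 → B at (11/3,0); v=(-1,3)

Final position: (11/3,0)
Wall sequence: BTBTB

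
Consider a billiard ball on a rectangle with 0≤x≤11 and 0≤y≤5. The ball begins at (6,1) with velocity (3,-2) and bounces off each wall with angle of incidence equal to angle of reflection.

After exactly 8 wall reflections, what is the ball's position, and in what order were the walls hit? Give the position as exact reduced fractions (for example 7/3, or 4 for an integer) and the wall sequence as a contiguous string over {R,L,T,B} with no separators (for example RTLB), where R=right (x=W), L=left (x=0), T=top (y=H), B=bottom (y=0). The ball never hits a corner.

1. t=1/2 → B at (15/2,0); v=(3,2)
2. t=7/6 → R at (11,7/3); v=(-3,2)
3. t=4/3 → T at (7,5); v=(-3,-2)
4. t=7/3 → L at (0,1/3); v=(3,-2)
5. t=1/6 → B at (1/2,0); v=(3,2)
6. t=5/2 → T at (8,5); v=(3,-2)
7. t=1 → R at (11,3); v=(-3,-2)
8. t=3/2 → B at (13/2,0); v=(-3,2)

Final position: (13/2,0)
Wall sequence: BRTLBTRB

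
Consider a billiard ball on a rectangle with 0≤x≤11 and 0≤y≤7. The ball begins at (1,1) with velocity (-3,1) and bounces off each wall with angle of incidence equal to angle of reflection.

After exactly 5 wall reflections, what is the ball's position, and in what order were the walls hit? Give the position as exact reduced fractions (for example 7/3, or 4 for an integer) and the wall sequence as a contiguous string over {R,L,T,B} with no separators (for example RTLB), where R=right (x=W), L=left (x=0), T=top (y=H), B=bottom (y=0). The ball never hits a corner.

Final position: (11,5/3)
Wall sequence: LRTLR

1. t=1/3 → L at (0,4/3); v=(3,1)
2. t=11/3 → R at (11,5); v=(-3,1)
3. t=2 → T at (5,7); v=(-3,-1)
4. t=5/3 → L at (0,16/3); v=(3,-1)
5. t=11/3 → R at (11,5/3); v=(-3,-1)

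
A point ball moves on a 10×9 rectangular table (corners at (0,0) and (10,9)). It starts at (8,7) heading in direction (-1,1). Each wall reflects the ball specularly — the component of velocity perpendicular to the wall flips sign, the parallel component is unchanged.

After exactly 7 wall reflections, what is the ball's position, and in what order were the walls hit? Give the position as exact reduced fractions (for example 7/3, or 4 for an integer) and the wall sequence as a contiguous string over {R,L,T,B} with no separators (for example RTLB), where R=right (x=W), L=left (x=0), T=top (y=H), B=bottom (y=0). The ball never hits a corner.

Final position: (1,0)
Wall sequence: TLBRTLB

1. t=2 → T at (6,9); v=(-1,-1)
2. t=6 → L at (0,3); v=(1,-1)
3. t=3 → B at (3,0); v=(1,1)
4. t=7 → R at (10,7); v=(-1,1)
5. t=2 → T at (8,9); v=(-1,-1)
6. t=8 → L at (0,1); v=(1,-1)
7. t=1 → B at (1,0); v=(1,1)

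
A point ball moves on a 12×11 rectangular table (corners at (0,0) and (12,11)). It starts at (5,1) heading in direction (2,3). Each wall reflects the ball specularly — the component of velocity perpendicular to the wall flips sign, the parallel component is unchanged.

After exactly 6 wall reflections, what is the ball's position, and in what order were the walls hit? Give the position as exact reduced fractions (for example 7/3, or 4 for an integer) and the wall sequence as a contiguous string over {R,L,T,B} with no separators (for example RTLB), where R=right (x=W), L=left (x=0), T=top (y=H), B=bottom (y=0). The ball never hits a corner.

Final position: (29/3,0)
Wall sequence: TRBLTB

1. t=10/3 → T at (35/3,11); v=(2,-3)
2. t=1/6 → R at (12,21/2); v=(-2,-3)
3. t=7/2 → B at (5,0); v=(-2,3)
4. t=5/2 → L at (0,15/2); v=(2,3)
5. t=7/6 → T at (7/3,11); v=(2,-3)
6. t=11/3 → B at (29/3,0); v=(2,3)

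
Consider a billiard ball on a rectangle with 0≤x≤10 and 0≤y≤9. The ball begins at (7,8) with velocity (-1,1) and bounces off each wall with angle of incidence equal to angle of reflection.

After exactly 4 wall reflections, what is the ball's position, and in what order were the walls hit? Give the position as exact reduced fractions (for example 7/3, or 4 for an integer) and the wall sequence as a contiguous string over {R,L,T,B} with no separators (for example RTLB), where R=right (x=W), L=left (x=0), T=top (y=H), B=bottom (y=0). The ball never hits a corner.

Final position: (10,7)
Wall sequence: TLBR

1. t=1 → T at (6,9); v=(-1,-1)
2. t=6 → L at (0,3); v=(1,-1)
3. t=3 → B at (3,0); v=(1,1)
4. t=7 → R at (10,7); v=(-1,1)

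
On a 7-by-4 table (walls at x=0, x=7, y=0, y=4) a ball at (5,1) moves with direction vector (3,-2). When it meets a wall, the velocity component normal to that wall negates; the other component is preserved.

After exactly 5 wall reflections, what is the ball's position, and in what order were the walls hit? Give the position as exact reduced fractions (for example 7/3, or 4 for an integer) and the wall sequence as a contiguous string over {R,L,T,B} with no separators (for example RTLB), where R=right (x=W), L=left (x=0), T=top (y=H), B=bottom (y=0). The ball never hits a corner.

1. t=1/2 → B at (13/2,0); v=(3,2)
2. t=1/6 → R at (7,1/3); v=(-3,2)
3. t=11/6 → T at (3/2,4); v=(-3,-2)
4. t=1/2 → L at (0,3); v=(3,-2)
5. t=3/2 → B at (9/2,0); v=(3,2)

Final position: (9/2,0)
Wall sequence: BRTLB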